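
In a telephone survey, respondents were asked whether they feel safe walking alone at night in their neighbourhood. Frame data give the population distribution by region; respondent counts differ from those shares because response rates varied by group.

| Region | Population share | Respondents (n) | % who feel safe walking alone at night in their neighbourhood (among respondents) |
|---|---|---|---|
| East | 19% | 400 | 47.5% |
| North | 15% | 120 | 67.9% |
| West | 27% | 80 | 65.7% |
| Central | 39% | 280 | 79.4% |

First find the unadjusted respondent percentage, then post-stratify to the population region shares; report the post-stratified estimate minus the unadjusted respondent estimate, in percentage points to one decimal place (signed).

+5.8 percentage points

Naive respondent-only estimate (weights = respondent counts):
  (400/880)×47.5 + (120/880)×67.9 + (80/880)×65.7 + (280/880)×79.4 = 62.0864%
Post-stratified estimate weights by population shares:
  0.19×47.5 + 0.15×67.9 + 0.27×65.7 + 0.39×79.4 = 67.915%
Difference = 67.915 − 62.0864 = 5.8286 pp.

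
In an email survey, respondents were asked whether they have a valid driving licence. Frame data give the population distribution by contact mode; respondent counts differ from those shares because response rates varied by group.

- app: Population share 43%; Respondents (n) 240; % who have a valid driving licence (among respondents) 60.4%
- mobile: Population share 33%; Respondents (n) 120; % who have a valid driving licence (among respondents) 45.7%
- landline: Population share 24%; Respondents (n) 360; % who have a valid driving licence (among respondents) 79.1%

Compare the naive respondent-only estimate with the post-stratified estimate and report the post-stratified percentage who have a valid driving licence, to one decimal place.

60.0%

Naive respondent-only estimate (weights = respondent counts):
  (240/720)×60.4 + (120/720)×45.7 + (360/720)×79.1 = 67.3%
Post-stratifying to population shares instead:
  0.43×60.4 + 0.33×45.7 + 0.24×79.1 = 60.037%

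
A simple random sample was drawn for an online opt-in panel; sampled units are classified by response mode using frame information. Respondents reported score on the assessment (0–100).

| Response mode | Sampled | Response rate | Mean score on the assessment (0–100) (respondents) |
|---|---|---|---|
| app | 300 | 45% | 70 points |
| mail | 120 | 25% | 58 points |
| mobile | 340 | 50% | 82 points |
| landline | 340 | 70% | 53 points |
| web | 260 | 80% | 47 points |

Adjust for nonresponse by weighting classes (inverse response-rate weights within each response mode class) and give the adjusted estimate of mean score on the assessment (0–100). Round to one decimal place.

63.3

Weighting each respondent by the inverse class response rate inflates each class back to its sampled size, so the class weight is n_sampled:
  app: 300 × 70 = 21,000
  mail: 120 × 58 = 6960
  mobile: 340 × 82 = 27,880
  landline: 340 × 53 = 18,020
  web: 260 × 47 = 12,220
Adjusted estimate = 86,080 / 1,360 = 63.2941 → 63.3.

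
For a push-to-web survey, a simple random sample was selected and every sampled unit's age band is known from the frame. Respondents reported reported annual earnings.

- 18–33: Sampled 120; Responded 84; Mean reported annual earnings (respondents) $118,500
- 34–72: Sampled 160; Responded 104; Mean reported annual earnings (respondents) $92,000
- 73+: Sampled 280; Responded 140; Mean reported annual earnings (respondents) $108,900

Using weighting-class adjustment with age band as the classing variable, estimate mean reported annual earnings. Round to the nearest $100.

Class response rates: 18–33 84/120 = 70%, 34–72 104/160 = 65%, 73+ 140/280 = 50%.
Each respondent's weight = sampled/responded in their class; summing within a class gives n_sampled, so:
  18–33: 120 × 118,500 = 14,220,000
  34–72: 160 × 92,000 = 14,720,000
  73+: 280 × 108,900 = 30,492,000
Adjusted estimate = 59,432,000 / 560 = 106129 → $106,100.

$106,100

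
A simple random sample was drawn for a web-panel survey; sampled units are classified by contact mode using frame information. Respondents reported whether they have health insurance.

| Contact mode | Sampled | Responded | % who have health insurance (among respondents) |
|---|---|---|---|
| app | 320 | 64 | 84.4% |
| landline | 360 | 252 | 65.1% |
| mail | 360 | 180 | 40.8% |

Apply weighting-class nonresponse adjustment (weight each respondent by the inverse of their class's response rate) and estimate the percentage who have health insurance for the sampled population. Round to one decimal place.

Response rates by class: app 64/320 = 20%, landline 252/360 = 70%, mail 180/360 = 50%.
Inverse-response-rate weighting restores each class to its sampled count, so class totals weight by n_sampled:
  app: 320 × 84.4 = 27,008
  landline: 360 × 65.1 = 23436
  mail: 360 × 40.8 = 14688
Adjusted estimate = 65132 / 1,040 = 62.6269 → 62.6%.

62.6%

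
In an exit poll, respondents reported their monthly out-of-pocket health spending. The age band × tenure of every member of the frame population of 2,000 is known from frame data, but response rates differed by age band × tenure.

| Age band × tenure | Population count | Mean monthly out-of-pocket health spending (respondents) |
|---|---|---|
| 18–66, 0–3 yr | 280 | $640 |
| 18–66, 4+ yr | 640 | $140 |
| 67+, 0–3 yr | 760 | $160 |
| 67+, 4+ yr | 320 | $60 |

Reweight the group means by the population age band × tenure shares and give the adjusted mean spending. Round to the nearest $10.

$200

Each cell contributes population-share × respondent value:
  18–66, 0–3 yr: (280/2,000) × 640 = 89.6
  18–66, 4+ yr: (640/2,000) × 140 = 44.8
  67+, 0–3 yr: (760/2,000) × 160 = 60.8
  67+, 4+ yr: (320/2,000) × 60 = 9.6
Post-stratified estimate = 204.8 → $200.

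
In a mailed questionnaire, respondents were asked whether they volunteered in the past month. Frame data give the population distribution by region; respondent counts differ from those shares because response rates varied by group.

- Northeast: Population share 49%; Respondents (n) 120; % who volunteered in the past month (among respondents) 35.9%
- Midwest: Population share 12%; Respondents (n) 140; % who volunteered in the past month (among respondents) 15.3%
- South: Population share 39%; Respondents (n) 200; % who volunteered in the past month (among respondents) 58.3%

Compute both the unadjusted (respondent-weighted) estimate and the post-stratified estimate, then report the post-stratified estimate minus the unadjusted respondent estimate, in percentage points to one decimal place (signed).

+2.8 percentage points

Without adjustment, the pooled respondent share is:
  (120/460)×35.9 + (140/460)×15.3 + (200/460)×58.3 = 39.3696%
Reweighting by population region shares:
  0.49×35.9 + 0.12×15.3 + 0.39×58.3 = 42.164%
Difference = 42.164 − 39.3696 = 2.7944 pp.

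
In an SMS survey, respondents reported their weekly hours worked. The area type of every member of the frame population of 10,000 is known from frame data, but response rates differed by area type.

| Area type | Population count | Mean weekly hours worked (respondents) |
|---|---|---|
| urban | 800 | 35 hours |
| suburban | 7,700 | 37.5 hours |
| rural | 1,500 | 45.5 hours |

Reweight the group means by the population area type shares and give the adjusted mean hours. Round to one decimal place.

38.5

Each cell contributes population-share × respondent value:
  urban: (800/10,000) × 35 = 2.8
  suburban: (7,700/10,000) × 37.5 = 28.875
  rural: (1,500/10,000) × 45.5 = 6.825
Post-stratified estimate = 38.5 → 38.5.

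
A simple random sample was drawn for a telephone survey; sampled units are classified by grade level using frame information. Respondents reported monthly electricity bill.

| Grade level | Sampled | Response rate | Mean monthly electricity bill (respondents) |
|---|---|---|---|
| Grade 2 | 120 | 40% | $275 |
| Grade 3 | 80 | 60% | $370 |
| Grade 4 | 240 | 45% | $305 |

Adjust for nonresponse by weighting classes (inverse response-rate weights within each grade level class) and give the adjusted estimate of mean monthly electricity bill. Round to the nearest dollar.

With weight = n_sampled/n_responded per class, the weighted class total is n_sampled:
  Grade 2: 120 × 275 = 33,000
  Grade 3: 80 × 370 = 29,600
  Grade 4: 240 × 305 = 73,200
Adjusted estimate = 135,800 / 440 = 308.636 → $309.

$309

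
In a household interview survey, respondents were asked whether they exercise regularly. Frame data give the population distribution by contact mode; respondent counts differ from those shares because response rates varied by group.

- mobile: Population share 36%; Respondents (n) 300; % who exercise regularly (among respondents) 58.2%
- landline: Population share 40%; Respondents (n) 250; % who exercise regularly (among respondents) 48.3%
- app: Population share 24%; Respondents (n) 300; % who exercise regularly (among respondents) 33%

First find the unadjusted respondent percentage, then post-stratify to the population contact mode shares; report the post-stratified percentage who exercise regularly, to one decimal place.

48.2%

Unadjusted (pooled respondent) estimate weights by respondent counts:
  (300/850)×58.2 + (250/850)×48.3 + (300/850)×33 = 46.3941%
Post-stratifying to population shares instead:
  0.36×58.2 + 0.4×48.3 + 0.24×33 = 48.192%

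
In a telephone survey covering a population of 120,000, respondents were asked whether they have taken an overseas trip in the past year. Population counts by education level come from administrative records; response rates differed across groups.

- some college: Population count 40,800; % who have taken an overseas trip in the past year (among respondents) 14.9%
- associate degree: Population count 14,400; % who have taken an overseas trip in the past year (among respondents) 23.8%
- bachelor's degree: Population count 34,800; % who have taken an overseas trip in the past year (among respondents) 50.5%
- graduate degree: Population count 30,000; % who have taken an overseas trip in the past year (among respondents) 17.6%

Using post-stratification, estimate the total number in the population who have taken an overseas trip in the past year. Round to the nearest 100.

32,400

Estimated count per cell = population count × respondent percentage:
  some college: 40,800 × 14.9% = 6079.2
  associate degree: 14,400 × 23.8% = 3427.2
  bachelor's degree: 34,800 × 50.5% = 17,574
  graduate degree: 30,000 × 17.6% = 5280
Estimated total = 32360.4 → 32,400.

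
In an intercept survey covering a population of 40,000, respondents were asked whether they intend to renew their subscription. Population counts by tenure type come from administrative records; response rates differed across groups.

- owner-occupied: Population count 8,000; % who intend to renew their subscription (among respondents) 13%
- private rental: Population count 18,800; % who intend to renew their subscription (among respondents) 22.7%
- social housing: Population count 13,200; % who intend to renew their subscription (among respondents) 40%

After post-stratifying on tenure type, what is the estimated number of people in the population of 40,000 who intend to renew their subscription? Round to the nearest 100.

10,600

Estimated count per cell = population count × respondent percentage:
  owner-occupied: 8,000 × 13% = 1040
  private rental: 18,800 × 22.7% = 4267.6
  social housing: 13,200 × 40% = 5280
Estimated total = 10587.6 → 10,600.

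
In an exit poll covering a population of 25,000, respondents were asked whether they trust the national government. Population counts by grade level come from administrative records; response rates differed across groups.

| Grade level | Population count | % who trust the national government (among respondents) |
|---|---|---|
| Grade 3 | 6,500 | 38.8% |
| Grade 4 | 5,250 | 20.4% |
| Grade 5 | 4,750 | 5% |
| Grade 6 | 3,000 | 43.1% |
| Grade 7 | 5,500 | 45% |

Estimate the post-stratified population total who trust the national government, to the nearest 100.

7,600

Apply each group's respondent rate to its population count:
  Grade 3: 6,500 × 38.8% = 2522
  Grade 4: 5,250 × 20.4% = 1071
  Grade 5: 4,750 × 5% = 237.5
  Grade 6: 3,000 × 43.1% = 1293
  Grade 7: 5,500 × 45% = 2475
Estimated total = 7598.5 → 7,600.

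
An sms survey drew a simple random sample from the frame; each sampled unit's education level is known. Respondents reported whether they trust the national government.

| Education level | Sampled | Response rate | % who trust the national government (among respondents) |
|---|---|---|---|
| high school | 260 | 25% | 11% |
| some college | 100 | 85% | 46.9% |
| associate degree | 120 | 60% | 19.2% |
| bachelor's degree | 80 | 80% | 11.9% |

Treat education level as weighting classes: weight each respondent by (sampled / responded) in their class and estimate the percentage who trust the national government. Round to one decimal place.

Each respondent's weight = sampled/responded in their class; summing within a class gives n_sampled, so:
  high school: 260 × 11 = 2860
  some college: 100 × 46.9 = 4690
  associate degree: 120 × 19.2 = 2304
  bachelor's degree: 80 × 11.9 = 952
Adjusted estimate = 10,806 / 560 = 19.2964 → 19.3%.

19.3%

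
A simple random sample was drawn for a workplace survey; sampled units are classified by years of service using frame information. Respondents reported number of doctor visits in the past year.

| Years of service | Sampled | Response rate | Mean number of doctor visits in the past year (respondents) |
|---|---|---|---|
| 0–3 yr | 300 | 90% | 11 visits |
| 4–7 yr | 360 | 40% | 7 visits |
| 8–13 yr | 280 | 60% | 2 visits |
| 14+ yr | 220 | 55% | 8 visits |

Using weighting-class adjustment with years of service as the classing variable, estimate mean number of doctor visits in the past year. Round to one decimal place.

7.0

Inverse-response-rate weighting restores each class to its sampled count, so class totals weight by n_sampled:
  0–3 yr: 300 × 11 = 3300
  4–7 yr: 360 × 7 = 2520
  8–13 yr: 280 × 2 = 560
  14+ yr: 220 × 8 = 1760
Adjusted estimate = 8140 / 1,160 = 7.01724 → 7.0.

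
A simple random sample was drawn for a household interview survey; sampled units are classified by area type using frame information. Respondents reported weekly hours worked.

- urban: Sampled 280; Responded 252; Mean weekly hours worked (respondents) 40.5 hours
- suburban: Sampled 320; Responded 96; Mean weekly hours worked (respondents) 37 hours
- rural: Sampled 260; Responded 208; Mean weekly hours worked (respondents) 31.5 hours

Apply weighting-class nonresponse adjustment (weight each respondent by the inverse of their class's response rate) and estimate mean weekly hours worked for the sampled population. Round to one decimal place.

Response rates by class: urban 252/280 = 90%, suburban 96/320 = 30%, rural 208/260 = 80%.
Inverse-response-rate weighting restores each class to its sampled count, so class totals weight by n_sampled:
  urban: 280 × 40.5 = 11,340
  suburban: 320 × 37 = 11,840
  rural: 260 × 31.5 = 8190
Adjusted estimate = 31,370 / 860 = 36.4767 → 36.5.

36.5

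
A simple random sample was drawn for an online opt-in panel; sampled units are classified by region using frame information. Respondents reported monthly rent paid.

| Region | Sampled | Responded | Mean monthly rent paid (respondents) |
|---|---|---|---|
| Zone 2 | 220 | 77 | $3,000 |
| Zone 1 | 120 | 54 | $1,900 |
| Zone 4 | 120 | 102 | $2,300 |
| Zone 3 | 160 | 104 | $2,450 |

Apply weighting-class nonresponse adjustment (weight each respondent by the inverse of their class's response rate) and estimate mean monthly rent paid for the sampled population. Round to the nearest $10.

Response rates by class: Zone 2 77/220 = 35%, Zone 1 54/120 = 45%, Zone 4 102/120 = 85%, Zone 3 104/160 = 65%.
Each respondent's weight = sampled/responded in their class; summing within a class gives n_sampled, so:
  Zone 2: 220 × 3000 = 660,000
  Zone 1: 120 × 1900 = 228,000
  Zone 4: 120 × 2300 = 276,000
  Zone 3: 160 × 2450 = 392,000
Adjusted estimate = 1,556,000 / 620 = 2509.68 → $2,510.

$2,510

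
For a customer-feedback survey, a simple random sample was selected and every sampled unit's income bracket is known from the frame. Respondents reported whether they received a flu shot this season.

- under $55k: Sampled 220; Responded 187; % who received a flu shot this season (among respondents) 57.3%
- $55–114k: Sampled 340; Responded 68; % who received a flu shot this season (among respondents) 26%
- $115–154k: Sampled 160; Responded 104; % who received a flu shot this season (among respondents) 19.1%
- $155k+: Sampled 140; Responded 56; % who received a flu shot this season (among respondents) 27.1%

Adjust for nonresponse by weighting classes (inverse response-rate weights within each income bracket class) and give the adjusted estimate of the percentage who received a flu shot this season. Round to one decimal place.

32.9%

Class response rates: under $55k 187/220 = 85%, $55–114k 68/340 = 20%, $115–154k 104/160 = 65%, $155k+ 56/140 = 40%.
Inverse-response-rate weighting restores each class to its sampled count, so class totals weight by n_sampled:
  under $55k: 220 × 57.3 = 12,606
  $55–114k: 340 × 26 = 8840
  $115–154k: 160 × 19.1 = 3056
  $155k+: 140 × 27.1 = 3794
Adjusted estimate = 28,296 / 860 = 32.9023 → 32.9%.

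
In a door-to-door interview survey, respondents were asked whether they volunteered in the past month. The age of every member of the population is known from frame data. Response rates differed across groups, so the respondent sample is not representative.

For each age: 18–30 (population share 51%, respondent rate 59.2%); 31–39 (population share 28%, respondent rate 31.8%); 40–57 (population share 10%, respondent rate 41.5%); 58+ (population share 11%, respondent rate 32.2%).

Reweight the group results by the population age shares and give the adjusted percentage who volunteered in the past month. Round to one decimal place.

46.8%

Each cell contributes population-share × respondent value:
  18–30: 0.51 × 59.2 = 30.192
  31–39: 0.28 × 31.8 = 8.904
  40–57: 0.1 × 41.5 = 4.15
  58+: 0.11 × 32.2 = 3.542
Post-stratified estimate = 46.788 → 46.8%.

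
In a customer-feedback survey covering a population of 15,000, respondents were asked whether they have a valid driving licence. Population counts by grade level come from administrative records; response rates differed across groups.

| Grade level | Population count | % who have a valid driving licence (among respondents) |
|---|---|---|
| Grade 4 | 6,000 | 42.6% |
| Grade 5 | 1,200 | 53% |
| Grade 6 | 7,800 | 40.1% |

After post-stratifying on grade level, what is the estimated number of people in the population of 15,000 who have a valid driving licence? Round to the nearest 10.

Estimated count per cell = population count × respondent percentage:
  Grade 4: 6,000 × 42.6% = 2556
  Grade 5: 1,200 × 53% = 636
  Grade 6: 7,800 × 40.1% = 3127.8
Estimated total = 6319.8 → 6,320.

6,320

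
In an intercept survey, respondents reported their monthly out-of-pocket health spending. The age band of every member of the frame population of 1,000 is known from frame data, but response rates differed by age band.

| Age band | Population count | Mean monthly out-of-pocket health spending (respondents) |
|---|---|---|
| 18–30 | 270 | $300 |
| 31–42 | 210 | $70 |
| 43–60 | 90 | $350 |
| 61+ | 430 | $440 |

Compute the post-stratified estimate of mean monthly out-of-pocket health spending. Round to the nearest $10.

$320

Reweight to the known age band distribution:
  18–30: (270/1,000) × 300 = 81
  31–42: (210/1,000) × 70 = 14.7
  43–60: (90/1,000) × 350 = 31.5
  61+: (430/1,000) × 440 = 189.2
Post-stratified estimate = 316.4 → $320.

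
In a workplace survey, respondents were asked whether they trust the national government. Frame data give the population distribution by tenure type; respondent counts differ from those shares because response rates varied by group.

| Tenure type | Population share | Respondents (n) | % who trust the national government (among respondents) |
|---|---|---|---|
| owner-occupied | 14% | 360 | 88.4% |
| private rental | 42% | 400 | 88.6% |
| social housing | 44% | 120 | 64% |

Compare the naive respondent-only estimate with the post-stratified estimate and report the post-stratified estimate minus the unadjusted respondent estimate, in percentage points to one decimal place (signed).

Naive respondent-only estimate (weights = respondent counts):
  (360/880)×88.4 + (400/880)×88.6 + (120/880)×64 = 85.1636%
Reweighting by population tenure type shares:
  0.14×88.4 + 0.42×88.6 + 0.44×64 = 77.748%
Difference = 77.748 − 85.1636 = -7.4156 pp.

-7.4 percentage points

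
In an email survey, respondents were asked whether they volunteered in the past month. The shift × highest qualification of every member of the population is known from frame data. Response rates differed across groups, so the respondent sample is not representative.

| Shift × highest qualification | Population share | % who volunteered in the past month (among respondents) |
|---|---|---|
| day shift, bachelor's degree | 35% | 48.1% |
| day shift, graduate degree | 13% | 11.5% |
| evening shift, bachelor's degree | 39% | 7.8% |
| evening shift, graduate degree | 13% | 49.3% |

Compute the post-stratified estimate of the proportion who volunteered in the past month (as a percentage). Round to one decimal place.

27.8%

Post-stratification weights by population share, not respondent share:
  day shift, bachelor's degree: 0.35 × 48.1 = 16.835
  day shift, graduate degree: 0.13 × 11.5 = 1.495
  evening shift, bachelor's degree: 0.39 × 7.8 = 3.042
  evening shift, graduate degree: 0.13 × 49.3 = 6.409
Post-stratified estimate = 27.781 → 27.8%.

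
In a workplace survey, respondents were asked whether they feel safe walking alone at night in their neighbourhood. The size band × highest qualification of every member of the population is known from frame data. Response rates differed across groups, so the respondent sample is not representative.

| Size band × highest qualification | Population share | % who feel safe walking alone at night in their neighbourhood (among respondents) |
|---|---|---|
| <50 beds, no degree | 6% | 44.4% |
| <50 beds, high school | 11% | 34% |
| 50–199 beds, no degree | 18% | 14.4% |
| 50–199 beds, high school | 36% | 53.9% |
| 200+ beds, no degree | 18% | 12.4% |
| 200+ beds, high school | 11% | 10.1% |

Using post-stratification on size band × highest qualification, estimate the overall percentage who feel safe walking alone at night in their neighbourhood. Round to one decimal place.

Post-stratification weights by population share, not respondent share:
  <50 beds, no degree: 0.06 × 44.4 = 2.664
  <50 beds, high school: 0.11 × 34 = 3.74
  50–199 beds, no degree: 0.18 × 14.4 = 2.592
  50–199 beds, high school: 0.36 × 53.9 = 19.404
  200+ beds, no degree: 0.18 × 12.4 = 2.232
  200+ beds, high school: 0.11 × 10.1 = 1.111
Post-stratified estimate = 31.743 → 31.7%.

31.7%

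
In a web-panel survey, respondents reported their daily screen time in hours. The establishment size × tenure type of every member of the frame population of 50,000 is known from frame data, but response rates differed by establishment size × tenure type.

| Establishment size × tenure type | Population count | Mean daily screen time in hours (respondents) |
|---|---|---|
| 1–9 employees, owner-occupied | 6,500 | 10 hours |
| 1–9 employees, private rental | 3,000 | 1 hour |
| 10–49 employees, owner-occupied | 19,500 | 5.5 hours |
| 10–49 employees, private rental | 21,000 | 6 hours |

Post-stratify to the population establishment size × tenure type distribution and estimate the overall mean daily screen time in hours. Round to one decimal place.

6.0

Post-stratification weights by population share, not respondent share:
  1–9 employees, owner-occupied: (6,500/50,000) × 10 = 1.3
  1–9 employees, private rental: (3,000/50,000) × 1 = 0.06
  10–49 employees, owner-occupied: (19,500/50,000) × 5.5 = 2.145
  10–49 employees, private rental: (21,000/50,000) × 6 = 2.52
Post-stratified estimate = 6.025 → 6.0.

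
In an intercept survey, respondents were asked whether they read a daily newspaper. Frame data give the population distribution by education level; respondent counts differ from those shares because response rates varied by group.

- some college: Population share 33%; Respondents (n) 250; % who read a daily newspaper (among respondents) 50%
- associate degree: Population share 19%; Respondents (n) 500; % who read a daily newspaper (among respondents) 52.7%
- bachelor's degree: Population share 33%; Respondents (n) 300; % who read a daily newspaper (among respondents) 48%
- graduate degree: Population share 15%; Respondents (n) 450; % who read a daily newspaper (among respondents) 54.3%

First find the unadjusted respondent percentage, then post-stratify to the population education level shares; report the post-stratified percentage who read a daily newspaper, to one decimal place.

50.5%

Without adjustment, the pooled respondent share is:
  (250/1500)×50 + (500/1500)×52.7 + (300/1500)×48 + (450/1500)×54.3 = 51.79%
Post-stratified estimate weights by population shares:
  0.33×50 + 0.19×52.7 + 0.33×48 + 0.15×54.3 = 50.498%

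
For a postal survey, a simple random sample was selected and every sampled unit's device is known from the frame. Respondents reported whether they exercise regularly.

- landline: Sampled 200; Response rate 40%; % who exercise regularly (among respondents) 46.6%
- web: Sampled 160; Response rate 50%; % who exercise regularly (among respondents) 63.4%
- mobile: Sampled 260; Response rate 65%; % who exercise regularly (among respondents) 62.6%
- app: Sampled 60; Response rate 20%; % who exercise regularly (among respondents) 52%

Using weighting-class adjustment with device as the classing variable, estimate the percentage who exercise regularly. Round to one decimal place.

Each respondent's weight = sampled/responded in their class; summing within a class gives n_sampled, so:
  landline: 200 × 46.6 = 9320
  web: 160 × 63.4 = 10,144
  mobile: 260 × 62.6 = 16,276
  app: 60 × 52 = 3120
Adjusted estimate = 38,860 / 680 = 57.1471 → 57.1%.

57.1%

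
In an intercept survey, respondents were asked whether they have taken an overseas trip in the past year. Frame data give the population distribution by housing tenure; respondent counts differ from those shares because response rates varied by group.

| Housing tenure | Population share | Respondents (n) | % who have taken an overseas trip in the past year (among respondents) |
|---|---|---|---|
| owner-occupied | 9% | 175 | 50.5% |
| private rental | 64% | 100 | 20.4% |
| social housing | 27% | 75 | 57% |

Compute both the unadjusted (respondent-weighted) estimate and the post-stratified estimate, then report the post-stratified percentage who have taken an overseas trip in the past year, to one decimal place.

33.0%

Unadjusted (pooled respondent) estimate weights by respondent counts:
  (175/350)×50.5 + (100/350)×20.4 + (75/350)×57 = 43.2929%
Post-stratified estimate weights by population shares:
  0.09×50.5 + 0.64×20.4 + 0.27×57 = 32.991%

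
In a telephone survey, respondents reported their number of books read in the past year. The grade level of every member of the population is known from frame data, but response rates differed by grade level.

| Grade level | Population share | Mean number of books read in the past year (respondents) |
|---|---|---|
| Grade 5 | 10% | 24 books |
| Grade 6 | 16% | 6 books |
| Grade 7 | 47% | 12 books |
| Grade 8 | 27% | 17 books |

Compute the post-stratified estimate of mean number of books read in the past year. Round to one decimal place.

Weight each group's respondent value by its population share:
  Grade 5: 0.1 × 24 = 2.4
  Grade 6: 0.16 × 6 = 0.96
  Grade 7: 0.47 × 12 = 5.64
  Grade 8: 0.27 × 17 = 4.59
Post-stratified estimate = 13.59 → 13.6.

13.6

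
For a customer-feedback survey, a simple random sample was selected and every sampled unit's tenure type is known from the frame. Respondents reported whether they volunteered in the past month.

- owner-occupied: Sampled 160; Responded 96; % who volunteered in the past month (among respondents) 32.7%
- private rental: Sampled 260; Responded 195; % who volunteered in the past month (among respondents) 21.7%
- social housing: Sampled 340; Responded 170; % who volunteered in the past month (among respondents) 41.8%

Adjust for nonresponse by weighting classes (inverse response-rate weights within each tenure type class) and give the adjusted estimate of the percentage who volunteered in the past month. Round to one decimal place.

Response rates by class: owner-occupied 96/160 = 60%, private rental 195/260 = 75%, social housing 170/340 = 50%.
Weighting each respondent by the inverse class response rate inflates each class back to its sampled size, so the class weight is n_sampled:
  owner-occupied: 160 × 32.7 = 5232
  private rental: 260 × 21.7 = 5642
  social housing: 340 × 41.8 = 14212
Adjusted estimate = 25,086 / 760 = 33.0079 → 33.0%.

33.0%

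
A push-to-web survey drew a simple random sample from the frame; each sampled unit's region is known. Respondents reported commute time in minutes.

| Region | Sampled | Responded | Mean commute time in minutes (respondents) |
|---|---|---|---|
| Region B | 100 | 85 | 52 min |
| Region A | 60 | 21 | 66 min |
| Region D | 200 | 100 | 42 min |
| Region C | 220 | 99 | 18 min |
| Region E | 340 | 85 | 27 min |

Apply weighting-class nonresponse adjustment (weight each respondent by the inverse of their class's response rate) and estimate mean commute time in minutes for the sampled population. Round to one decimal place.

33.4

Response rates by class: Region B 85/100 = 85%, Region A 21/60 = 35%, Region D 100/200 = 50%, Region C 99/220 = 45%, Region E 85/340 = 25%.
Each respondent's weight = sampled/responded in their class; summing within a class gives n_sampled, so:
  Region B: 100 × 52 = 5200
  Region A: 60 × 66 = 3960
  Region D: 200 × 42 = 8400
  Region C: 220 × 18 = 3960
  Region E: 340 × 27 = 9180
Adjusted estimate = 30,700 / 920 = 33.3696 → 33.4.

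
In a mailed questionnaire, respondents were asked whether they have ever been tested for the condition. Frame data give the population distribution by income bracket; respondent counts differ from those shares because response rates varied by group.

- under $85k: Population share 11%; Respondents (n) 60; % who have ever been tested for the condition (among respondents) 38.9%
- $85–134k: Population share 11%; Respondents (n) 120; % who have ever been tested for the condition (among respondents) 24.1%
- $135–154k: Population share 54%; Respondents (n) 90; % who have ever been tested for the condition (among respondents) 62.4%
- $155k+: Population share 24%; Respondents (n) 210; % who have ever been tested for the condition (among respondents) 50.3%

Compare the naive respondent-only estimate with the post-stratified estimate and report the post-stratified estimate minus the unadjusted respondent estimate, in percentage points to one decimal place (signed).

+8.1 percentage points

Without adjustment, the pooled respondent share is:
  (60/480)×38.9 + (120/480)×24.1 + (90/480)×62.4 + (210/480)×50.3 = 44.5938%
Reweighting by population income bracket shares:
  0.11×38.9 + 0.11×24.1 + 0.54×62.4 + 0.24×50.3 = 52.698%
Difference = 52.698 − 44.5938 = 8.1043 pp.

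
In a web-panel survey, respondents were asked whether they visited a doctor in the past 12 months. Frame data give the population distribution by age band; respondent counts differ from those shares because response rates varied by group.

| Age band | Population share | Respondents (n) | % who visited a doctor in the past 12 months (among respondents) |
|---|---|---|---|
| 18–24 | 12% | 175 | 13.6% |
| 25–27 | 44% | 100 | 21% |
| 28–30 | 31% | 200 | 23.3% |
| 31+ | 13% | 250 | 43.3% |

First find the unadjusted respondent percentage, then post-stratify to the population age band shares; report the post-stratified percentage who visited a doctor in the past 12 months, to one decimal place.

Naive respondent-only estimate (weights = respondent counts):
  (175/725)×13.6 + (100/725)×21 + (200/725)×23.3 + (250/725)×43.3 = 27.5379%
Post-stratified estimate weights by population shares:
  0.12×13.6 + 0.44×21 + 0.31×23.3 + 0.13×43.3 = 23.724%

23.7%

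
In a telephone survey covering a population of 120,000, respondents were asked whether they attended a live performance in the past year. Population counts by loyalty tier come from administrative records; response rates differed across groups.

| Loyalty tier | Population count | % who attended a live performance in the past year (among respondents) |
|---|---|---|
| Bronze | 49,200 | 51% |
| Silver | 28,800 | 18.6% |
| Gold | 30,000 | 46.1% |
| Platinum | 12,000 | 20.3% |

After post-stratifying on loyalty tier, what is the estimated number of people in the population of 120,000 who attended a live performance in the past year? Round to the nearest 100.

46,700

Each cell contributes its population count × the respondent rate:
  Bronze: 49,200 × 51% = 25,092
  Silver: 28,800 × 18.6% = 5356.8
  Gold: 30,000 × 46.1% = 13,830
  Platinum: 12,000 × 20.3% = 2436
Estimated total = 46714.8 → 46,700.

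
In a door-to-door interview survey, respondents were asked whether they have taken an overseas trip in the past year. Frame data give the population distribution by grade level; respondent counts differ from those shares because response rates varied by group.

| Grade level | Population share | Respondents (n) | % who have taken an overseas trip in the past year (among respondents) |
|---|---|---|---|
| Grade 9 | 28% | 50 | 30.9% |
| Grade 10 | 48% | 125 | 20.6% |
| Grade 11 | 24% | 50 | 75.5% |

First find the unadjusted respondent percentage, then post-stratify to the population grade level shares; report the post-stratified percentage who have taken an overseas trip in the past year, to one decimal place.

36.7%

Naive respondent-only estimate (weights = respondent counts):
  (50/225)×30.9 + (125/225)×20.6 + (50/225)×75.5 = 35.0889%
Post-stratified estimate weights by population shares:
  0.28×30.9 + 0.48×20.6 + 0.24×75.5 = 36.66%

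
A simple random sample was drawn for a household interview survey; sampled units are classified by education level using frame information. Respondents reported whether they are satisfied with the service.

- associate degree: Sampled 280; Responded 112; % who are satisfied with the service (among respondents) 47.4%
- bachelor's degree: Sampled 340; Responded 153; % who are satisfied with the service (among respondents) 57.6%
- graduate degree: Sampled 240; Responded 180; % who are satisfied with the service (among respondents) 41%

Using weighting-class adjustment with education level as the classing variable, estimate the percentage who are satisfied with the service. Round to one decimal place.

Class response rates: associate degree 112/280 = 40%, bachelor's degree 153/340 = 45%, graduate degree 180/240 = 75%.
Weighting each respondent by the inverse class response rate inflates each class back to its sampled size, so the class weight is n_sampled:
  associate degree: 280 × 47.4 = 13,272
  bachelor's degree: 340 × 57.6 = 19,584
  graduate degree: 240 × 41 = 9840
Adjusted estimate = 42,696 / 860 = 49.6465 → 49.6%.

49.6%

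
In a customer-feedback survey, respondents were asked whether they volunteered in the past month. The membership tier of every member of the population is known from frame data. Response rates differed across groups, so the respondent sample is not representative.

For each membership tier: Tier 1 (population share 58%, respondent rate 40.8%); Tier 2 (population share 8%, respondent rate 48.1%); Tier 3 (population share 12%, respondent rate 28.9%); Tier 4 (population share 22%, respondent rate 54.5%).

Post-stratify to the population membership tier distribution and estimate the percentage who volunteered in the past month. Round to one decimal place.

43.0%

Weight each group's respondent value by its population share:
  Tier 1: 0.58 × 40.8 = 23.664
  Tier 2: 0.08 × 48.1 = 3.848
  Tier 3: 0.12 × 28.9 = 3.468
  Tier 4: 0.22 × 54.5 = 11.99
Post-stratified estimate = 42.97 → 43.0%.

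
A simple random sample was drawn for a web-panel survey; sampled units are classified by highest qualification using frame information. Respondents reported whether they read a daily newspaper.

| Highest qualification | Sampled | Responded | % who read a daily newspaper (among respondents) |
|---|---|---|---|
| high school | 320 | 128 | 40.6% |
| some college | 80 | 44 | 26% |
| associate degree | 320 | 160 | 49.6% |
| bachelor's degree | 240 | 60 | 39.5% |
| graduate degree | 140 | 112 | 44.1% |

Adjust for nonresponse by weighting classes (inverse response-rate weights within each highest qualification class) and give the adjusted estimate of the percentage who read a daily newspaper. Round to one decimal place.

Class response rates: high school 128/320 = 40%, some college 44/80 = 55%, associate degree 160/320 = 50%, bachelor's degree 60/240 = 25%, graduate degree 112/140 = 80%.
Weighting each respondent by the inverse class response rate inflates each class back to its sampled size, so the class weight is n_sampled:
  high school: 320 × 40.6 = 12,992
  some college: 80 × 26 = 2080
  associate degree: 320 × 49.6 = 15,872
  bachelor's degree: 240 × 39.5 = 9480
  graduate degree: 140 × 44.1 = 6174
Adjusted estimate = 46,598 / 1,100 = 42.3618 → 42.4%.

42.4%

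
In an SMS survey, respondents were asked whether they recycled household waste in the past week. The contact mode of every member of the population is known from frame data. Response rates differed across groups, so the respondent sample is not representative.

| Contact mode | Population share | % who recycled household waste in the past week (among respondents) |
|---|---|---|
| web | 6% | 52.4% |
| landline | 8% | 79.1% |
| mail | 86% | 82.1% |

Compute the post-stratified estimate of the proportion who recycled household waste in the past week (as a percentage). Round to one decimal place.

80.1%

Reweight to the known contact mode distribution:
  web: 0.06 × 52.4 = 3.144
  landline: 0.08 × 79.1 = 6.328
  mail: 0.86 × 82.1 = 70.606
Post-stratified estimate = 80.078 → 80.1%.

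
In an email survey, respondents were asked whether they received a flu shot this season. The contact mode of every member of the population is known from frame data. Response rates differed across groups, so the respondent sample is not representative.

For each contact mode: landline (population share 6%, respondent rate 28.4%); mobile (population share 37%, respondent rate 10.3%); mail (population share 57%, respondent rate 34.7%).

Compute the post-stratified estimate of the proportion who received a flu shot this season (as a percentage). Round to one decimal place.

Each cell contributes population-share × respondent value:
  landline: 0.06 × 28.4 = 1.704
  mobile: 0.37 × 10.3 = 3.811
  mail: 0.57 × 34.7 = 19.779
Post-stratified estimate = 25.294 → 25.3%.

25.3%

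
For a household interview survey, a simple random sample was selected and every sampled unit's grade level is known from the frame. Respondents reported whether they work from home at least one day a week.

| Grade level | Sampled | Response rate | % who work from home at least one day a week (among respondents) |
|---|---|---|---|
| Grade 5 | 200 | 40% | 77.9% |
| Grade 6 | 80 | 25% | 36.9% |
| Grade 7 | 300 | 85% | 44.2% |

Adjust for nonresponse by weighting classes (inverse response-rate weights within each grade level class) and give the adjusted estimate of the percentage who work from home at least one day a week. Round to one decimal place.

With weight = n_sampled/n_responded per class, the weighted class total is n_sampled:
  Grade 5: 200 × 77.9 = 15580
  Grade 6: 80 × 36.9 = 2952
  Grade 7: 300 × 44.2 = 13,260
Adjusted estimate = 31,792 / 580 = 54.8138 → 54.8%.

54.8%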